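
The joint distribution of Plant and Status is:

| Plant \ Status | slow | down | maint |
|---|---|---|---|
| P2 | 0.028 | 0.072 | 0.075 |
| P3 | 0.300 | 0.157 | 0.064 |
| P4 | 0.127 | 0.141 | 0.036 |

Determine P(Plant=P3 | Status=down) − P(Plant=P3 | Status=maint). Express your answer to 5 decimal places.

P(Status=down) = 0.072 + 0.157 + 0.141 = 0.370; P(Plant=P3 | Status=down) = 0.157/0.370 = 0.424324.
P(Status=maint) = 0.075 + 0.064 + 0.036 = 0.175; P(Plant=P3 | Status=maint) = 0.064/0.175 = 0.365714.
Difference = 0.05861.

0.05861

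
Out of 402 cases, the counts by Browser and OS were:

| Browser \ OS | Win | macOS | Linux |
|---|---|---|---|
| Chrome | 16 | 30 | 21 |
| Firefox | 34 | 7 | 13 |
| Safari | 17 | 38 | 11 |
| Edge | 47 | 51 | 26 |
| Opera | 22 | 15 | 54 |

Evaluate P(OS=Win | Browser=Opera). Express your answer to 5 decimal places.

Total with Browser=Opera: 22 + 15 + 54 = 91.
P(OS=Win | Browser=Opera) = 22/91 = 0.24176.

0.24176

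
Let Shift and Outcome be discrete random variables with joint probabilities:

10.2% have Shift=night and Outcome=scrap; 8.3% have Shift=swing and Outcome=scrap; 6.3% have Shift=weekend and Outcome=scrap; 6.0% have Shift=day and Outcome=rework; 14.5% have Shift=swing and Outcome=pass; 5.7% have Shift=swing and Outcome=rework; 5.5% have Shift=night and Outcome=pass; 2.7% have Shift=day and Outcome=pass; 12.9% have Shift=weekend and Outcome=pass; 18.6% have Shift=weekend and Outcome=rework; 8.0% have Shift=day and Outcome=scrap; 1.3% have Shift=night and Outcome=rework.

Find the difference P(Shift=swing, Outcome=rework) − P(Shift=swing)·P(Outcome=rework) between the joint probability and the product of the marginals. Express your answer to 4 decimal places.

-0.0331

P(Shift=swing) = 0.145 + 0.057 + 0.083 = 0.285.
P(Outcome=rework) = 0.060 + 0.057 + 0.013 + 0.186 = 0.316.
P(Shift=swing, Outcome=rework) − P(Shift=swing)P(Outcome=rework) = 0.057 − 0.285×0.316 = -0.0331.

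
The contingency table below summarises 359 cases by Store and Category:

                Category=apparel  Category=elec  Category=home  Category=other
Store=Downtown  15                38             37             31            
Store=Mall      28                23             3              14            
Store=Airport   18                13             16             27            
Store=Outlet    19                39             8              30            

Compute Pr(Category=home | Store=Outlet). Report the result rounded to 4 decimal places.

0.0833

Total with Store=Outlet: 19 + 39 + 8 + 30 = 96.
P(Category=home | Store=Outlet) = 8/96 = 0.0833.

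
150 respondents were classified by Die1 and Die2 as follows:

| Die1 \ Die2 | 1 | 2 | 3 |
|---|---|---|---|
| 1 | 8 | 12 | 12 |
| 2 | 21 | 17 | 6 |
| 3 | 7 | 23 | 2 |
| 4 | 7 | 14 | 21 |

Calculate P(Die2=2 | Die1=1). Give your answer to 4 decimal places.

0.3750

Total with Die1=1: 8 + 12 + 12 = 32.
P(Die2=2 | Die1=1) = 12/32 = 0.3750.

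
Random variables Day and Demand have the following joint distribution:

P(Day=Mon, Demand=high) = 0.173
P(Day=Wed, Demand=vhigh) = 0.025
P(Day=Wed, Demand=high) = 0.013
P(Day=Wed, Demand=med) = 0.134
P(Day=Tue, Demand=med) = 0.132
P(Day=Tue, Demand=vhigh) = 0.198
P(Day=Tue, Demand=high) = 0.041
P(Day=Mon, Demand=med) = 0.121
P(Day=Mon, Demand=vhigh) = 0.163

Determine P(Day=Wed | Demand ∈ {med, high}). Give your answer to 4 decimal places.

P(Demand=med) = 0.121 + 0.132 + 0.134 = 0.387.
P(Demand=high) = 0.173 + 0.041 + 0.013 = 0.227.
P(Demand ∈ {med, high}) = 0.387 + 0.227 = 0.614; P(Day=Wed, Demand ∈ {med, high}) = 0.134 + 0.013 = 0.147.
P(Day=Wed | Demand ∈ {med, high}) = 0.147/0.614 = 0.2394.

0.2394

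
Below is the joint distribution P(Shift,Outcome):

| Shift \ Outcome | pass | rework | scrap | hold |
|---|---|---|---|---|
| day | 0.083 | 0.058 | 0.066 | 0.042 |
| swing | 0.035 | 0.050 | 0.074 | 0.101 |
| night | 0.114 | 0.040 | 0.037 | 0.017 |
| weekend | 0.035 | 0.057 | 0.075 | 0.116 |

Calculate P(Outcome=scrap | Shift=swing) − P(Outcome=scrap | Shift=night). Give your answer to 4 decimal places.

P(Shift=swing) = 0.035 + 0.050 + 0.074 + 0.101 = 0.260; P(Outcome=scrap | Shift=swing) = 0.074/0.260 = 0.28462.
P(Shift=night) = 0.114 + 0.040 + 0.037 + 0.017 = 0.208; P(Outcome=scrap | Shift=night) = 0.037/0.208 = 0.17788.
Difference = 0.1067.

0.1067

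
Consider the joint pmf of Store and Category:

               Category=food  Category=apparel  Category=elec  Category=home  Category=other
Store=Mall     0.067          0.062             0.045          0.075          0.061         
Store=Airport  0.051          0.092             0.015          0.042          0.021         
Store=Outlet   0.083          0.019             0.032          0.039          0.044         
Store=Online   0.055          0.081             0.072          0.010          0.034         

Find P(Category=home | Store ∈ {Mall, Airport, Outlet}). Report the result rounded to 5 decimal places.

P(Store=Mall) = 0.067 + 0.062 + 0.045 + 0.075 + 0.061 = 0.310.
P(Store=Airport) = 0.051 + 0.092 + 0.015 + 0.042 + 0.021 = 0.221.
P(Store=Outlet) = 0.083 + 0.019 + 0.032 + 0.039 + 0.044 = 0.217.
P(Store ∈ {Mall, Airport, Outlet}) = 0.310 + 0.221 + 0.217 = 0.748; P(Category=home, Store ∈ {Mall, Airport, Outlet}) = 0.075 + 0.042 + 0.039 = 0.156.
P(Category=home | Store ∈ {Mall, Airport, Outlet}) = 0.156/0.748 = 0.20856.

0.20856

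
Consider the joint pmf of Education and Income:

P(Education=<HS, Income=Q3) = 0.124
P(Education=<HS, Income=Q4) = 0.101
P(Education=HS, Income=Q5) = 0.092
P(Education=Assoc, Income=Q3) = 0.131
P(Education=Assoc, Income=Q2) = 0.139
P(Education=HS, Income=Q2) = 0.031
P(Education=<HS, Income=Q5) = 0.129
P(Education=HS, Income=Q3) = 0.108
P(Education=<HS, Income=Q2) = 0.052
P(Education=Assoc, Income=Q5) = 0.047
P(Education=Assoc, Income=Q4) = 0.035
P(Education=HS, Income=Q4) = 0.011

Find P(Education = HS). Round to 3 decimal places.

P(Education=HS) = 0.031 + 0.108 + 0.011 + 0.092 = 0.242.

0.242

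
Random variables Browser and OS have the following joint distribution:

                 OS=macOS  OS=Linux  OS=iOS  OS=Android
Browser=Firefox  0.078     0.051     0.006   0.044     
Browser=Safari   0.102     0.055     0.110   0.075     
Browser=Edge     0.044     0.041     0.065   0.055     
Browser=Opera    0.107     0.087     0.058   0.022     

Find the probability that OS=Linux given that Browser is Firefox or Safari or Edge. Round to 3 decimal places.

P(Browser=Firefox) = 0.078 + 0.051 + 0.006 + 0.044 = 0.179.
P(Browser=Safari) = 0.102 + 0.055 + 0.110 + 0.075 = 0.342.
P(Browser=Edge) = 0.044 + 0.041 + 0.065 + 0.055 = 0.205.
P(Browser ∈ {Firefox, Safari, Edge}) = 0.179 + 0.342 + 0.205 = 0.726; P(OS=Linux, Browser ∈ {Firefox, Safari, Edge}) = 0.051 + 0.055 + 0.041 = 0.147.
P(OS=Linux | Browser ∈ {Firefox, Safari, Edge}) = 0.147/0.726 = 0.202.

0.202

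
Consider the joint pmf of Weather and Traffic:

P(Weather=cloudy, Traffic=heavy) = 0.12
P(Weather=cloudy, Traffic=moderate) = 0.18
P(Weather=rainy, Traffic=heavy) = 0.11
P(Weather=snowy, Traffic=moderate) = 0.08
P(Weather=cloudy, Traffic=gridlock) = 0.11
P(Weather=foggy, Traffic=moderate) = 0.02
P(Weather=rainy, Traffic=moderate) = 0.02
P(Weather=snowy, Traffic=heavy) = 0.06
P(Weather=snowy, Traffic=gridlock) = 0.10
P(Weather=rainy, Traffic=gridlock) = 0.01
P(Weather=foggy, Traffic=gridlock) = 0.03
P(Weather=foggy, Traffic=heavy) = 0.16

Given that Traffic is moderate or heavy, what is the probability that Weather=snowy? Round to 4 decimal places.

P(Traffic=moderate) = 0.18 + 0.02 + 0.08 + 0.02 = 0.30.
P(Traffic=heavy) = 0.12 + 0.11 + 0.06 + 0.16 = 0.45.
P(Traffic ∈ {moderate, heavy}) = 0.30 + 0.45 = 0.75; P(Weather=snowy, Traffic ∈ {moderate, heavy}) = 0.08 + 0.06 = 0.14.
P(Weather=snowy | Traffic ∈ {moderate, heavy}) = 0.14/0.75 = 0.1867.

0.1867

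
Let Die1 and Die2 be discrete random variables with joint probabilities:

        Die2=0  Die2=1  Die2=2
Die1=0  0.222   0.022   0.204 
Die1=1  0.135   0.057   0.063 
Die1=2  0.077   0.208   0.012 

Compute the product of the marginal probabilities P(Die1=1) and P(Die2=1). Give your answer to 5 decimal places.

0.07319

P(Die1=1) = 0.135 + 0.057 + 0.063 = 0.255.
P(Die2=1) = 0.022 + 0.057 + 0.208 = 0.287.
Product: 0.255 × 0.287 = 0.07319.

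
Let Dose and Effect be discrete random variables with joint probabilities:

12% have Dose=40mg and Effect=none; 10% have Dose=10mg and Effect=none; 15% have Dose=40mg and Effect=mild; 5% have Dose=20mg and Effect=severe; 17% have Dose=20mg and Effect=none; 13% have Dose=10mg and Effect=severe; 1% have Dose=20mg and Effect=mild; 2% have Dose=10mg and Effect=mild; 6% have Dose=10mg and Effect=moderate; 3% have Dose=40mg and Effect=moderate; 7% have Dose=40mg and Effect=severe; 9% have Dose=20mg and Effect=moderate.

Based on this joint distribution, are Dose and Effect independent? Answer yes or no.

P(Dose=40mg) = 0.37 and P(Effect=mild) = 0.18, so their product is 0.0666, but P(Dose=40mg, Effect=mild) = 0.15. Since these differ, Dose and Effect are not independent.

no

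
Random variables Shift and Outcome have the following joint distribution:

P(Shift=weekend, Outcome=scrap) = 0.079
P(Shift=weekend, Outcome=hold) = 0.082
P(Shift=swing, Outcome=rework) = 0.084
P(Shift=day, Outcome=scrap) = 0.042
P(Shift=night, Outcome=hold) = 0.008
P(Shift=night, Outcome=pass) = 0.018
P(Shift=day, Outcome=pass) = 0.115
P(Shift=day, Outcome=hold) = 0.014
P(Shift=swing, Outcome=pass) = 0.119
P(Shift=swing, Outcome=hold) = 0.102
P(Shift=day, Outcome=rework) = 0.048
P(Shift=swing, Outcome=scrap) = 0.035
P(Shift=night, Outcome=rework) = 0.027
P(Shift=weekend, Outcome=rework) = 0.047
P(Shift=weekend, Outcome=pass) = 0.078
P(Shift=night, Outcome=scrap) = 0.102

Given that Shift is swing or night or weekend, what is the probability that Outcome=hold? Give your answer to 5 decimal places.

P(Shift=swing) = 0.119 + 0.084 + 0.035 + 0.102 = 0.340.
P(Shift=night) = 0.018 + 0.027 + 0.102 + 0.008 = 0.155.
P(Shift=weekend) = 0.078 + 0.047 + 0.079 + 0.082 = 0.286.
P(Shift ∈ {swing, night, weekend}) = 0.340 + 0.155 + 0.286 = 0.781; P(Outcome=hold, Shift ∈ {swing, night, weekend}) = 0.102 + 0.008 + 0.082 = 0.192.
P(Outcome=hold | Shift ∈ {swing, night, weekend}) = 0.192/0.781 = 0.24584.

0.24584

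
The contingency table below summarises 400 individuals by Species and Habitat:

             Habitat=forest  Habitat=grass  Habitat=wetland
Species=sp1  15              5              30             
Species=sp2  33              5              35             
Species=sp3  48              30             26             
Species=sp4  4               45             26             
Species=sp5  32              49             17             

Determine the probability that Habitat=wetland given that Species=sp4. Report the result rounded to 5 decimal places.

Total with Species=sp4: 4 + 45 + 26 = 75.
P(Habitat=wetland | Species=sp4) = 26/75 = 0.34667.

0.34667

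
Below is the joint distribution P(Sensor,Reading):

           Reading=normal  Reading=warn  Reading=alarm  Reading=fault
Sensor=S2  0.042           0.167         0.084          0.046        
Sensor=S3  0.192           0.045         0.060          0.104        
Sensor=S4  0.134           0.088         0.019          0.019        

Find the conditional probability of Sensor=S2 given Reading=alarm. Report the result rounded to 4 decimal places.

P(Reading=alarm) = 0.084 + 0.060 + 0.019 = 0.163.
P(Sensor=S2 | Reading=alarm) = 0.084/0.163 = 0.5153.

0.5153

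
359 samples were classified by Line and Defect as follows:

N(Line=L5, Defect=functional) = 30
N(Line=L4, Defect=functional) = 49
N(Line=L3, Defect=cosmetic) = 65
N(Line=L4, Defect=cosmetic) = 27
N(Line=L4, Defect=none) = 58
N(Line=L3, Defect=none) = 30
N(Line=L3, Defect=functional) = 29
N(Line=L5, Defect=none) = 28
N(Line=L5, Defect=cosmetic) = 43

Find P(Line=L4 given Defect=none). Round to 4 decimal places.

0.5000

Total with Defect=none: 30 + 58 + 28 = 116.
P(Line=L4 | Defect=none) = 58/116 = 0.5000.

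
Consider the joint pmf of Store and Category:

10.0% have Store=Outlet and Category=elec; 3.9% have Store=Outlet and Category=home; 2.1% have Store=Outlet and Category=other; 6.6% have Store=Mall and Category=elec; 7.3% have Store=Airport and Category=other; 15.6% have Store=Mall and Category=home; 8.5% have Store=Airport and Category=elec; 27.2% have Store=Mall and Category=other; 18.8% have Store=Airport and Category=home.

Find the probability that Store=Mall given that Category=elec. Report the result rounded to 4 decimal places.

P(Category=elec) = 0.066 + 0.085 + 0.100 = 0.251.
P(Store=Mall | Category=elec) = 0.066/0.251 = 0.2629.

0.2629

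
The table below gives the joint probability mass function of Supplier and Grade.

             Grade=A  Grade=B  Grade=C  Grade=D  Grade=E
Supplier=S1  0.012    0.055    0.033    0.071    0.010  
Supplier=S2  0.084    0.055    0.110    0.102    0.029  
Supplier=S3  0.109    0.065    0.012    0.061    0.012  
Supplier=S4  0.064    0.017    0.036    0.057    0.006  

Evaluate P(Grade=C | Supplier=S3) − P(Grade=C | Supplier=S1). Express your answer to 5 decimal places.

P(Supplier=S3) = 0.109 + 0.065 + 0.012 + 0.061 + 0.012 = 0.259; P(Grade=C | Supplier=S3) = 0.012/0.259 = 0.046332.
P(Supplier=S1) = 0.012 + 0.055 + 0.033 + 0.071 + 0.010 = 0.181; P(Grade=C | Supplier=S1) = 0.033/0.181 = 0.182320.
Difference = -0.13599.

-0.13599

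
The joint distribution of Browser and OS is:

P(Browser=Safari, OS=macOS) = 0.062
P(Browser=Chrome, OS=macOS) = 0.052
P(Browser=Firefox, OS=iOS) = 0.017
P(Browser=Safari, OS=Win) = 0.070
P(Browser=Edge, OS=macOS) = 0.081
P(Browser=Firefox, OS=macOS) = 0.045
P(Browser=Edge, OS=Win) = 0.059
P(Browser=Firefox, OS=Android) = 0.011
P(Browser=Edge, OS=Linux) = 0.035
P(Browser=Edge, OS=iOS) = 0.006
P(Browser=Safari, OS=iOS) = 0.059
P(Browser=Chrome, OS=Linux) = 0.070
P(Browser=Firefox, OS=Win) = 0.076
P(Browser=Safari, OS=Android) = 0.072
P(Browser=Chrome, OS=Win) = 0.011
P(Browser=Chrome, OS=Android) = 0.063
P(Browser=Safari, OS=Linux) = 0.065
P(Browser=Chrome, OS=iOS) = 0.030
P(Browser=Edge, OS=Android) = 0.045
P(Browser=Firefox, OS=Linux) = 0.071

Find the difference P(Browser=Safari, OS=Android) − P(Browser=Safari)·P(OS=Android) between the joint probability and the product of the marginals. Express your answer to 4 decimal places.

P(Browser=Safari) = 0.070 + 0.062 + 0.065 + 0.059 + 0.072 = 0.328.
P(OS=Android) = 0.063 + 0.011 + 0.072 + 0.045 = 0.191.
P(Browser=Safari, OS=Android) − P(Browser=Safari)P(OS=Android) = 0.072 − 0.328×0.191 = 0.0094.

0.0094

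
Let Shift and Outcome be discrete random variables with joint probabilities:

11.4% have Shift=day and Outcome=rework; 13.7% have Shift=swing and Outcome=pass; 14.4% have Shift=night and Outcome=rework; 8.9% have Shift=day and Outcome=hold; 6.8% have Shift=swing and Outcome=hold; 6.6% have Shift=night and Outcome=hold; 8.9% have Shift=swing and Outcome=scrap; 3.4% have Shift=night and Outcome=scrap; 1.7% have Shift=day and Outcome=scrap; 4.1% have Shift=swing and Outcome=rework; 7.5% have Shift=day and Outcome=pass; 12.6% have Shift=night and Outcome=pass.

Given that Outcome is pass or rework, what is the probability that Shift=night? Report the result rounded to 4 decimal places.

0.4239

P(Outcome=pass) = 0.075 + 0.137 + 0.126 = 0.338.
P(Outcome=rework) = 0.114 + 0.041 + 0.144 = 0.299.
P(Outcome ∈ {pass, rework}) = 0.338 + 0.299 = 0.637; P(Shift=night, Outcome ∈ {pass, rework}) = 0.126 + 0.144 = 0.270.
P(Shift=night | Outcome ∈ {pass, rework}) = 0.270/0.637 = 0.4239.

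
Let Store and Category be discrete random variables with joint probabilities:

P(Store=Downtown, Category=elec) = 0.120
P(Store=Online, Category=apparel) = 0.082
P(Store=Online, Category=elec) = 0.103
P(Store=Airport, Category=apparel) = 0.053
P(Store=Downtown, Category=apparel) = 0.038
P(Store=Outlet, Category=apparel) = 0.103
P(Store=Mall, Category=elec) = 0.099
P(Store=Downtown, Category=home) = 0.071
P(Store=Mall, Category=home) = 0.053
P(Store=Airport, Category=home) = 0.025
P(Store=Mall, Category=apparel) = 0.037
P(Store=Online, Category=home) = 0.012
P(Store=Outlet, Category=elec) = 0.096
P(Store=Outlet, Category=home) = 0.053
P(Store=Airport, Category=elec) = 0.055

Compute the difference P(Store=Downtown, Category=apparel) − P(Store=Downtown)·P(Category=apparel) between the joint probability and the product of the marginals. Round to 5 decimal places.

-0.03368

P(Store=Downtown) = 0.038 + 0.120 + 0.071 = 0.229.
P(Category=apparel) = 0.038 + 0.037 + 0.053 + 0.103 + 0.082 = 0.313.
P(Store=Downtown, Category=apparel) − P(Store=Downtown)P(Category=apparel) = 0.038 − 0.229×0.313 = -0.03368.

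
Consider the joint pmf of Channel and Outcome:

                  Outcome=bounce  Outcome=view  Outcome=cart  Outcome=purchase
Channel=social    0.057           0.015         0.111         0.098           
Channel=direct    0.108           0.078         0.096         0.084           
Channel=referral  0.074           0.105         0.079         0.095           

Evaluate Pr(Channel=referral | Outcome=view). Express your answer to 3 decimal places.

P(Outcome=view) = 0.015 + 0.078 + 0.105 = 0.198.
P(Channel=referral | Outcome=view) = 0.105/0.198 = 0.530.

0.530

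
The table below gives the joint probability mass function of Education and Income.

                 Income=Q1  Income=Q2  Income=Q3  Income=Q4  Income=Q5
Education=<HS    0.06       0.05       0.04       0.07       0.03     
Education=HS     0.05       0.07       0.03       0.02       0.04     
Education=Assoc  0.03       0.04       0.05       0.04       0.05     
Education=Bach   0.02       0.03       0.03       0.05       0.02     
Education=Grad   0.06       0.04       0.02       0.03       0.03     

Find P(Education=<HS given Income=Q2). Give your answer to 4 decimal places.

0.2174

P(Income=Q2) = 0.05 + 0.07 + 0.04 + 0.03 + 0.04 = 0.23.
P(Education=<HS | Income=Q2) = 0.05/0.23 = 0.2174.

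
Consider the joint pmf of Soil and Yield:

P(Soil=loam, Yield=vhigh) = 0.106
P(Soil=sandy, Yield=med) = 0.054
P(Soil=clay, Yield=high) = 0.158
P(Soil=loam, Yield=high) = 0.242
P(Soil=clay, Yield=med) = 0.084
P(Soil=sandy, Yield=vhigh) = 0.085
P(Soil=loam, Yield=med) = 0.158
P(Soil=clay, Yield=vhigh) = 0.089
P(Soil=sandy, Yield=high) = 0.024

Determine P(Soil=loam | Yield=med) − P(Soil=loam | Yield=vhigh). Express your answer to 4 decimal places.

0.1552

P(Yield=med) = 0.054 + 0.158 + 0.084 = 0.296; P(Soil=loam | Yield=med) = 0.158/0.296 = 0.53378.
P(Yield=vhigh) = 0.085 + 0.106 + 0.089 = 0.280; P(Soil=loam | Yield=vhigh) = 0.106/0.280 = 0.37857.
Difference = 0.1552.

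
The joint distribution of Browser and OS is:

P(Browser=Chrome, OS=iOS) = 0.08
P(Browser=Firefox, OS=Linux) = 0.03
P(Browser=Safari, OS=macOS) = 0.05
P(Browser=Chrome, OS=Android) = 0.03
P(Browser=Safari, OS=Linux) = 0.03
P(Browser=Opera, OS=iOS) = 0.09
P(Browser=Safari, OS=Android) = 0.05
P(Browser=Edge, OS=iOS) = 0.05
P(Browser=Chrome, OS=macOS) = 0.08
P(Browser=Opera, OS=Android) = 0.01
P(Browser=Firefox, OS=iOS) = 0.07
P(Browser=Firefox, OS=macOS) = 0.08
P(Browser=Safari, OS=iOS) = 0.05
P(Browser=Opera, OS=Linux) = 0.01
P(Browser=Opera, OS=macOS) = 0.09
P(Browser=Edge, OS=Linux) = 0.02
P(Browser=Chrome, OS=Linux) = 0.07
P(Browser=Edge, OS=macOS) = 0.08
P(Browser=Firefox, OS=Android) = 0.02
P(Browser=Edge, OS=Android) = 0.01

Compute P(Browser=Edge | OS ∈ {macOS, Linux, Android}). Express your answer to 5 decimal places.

0.16667

P(OS=macOS) = 0.08 + 0.08 + 0.05 + 0.08 + 0.09 = 0.38.
P(OS=Linux) = 0.07 + 0.03 + 0.03 + 0.02 + 0.01 = 0.16.
P(OS=Android) = 0.03 + 0.02 + 0.05 + 0.01 + 0.01 = 0.12.
P(OS ∈ {macOS, Linux, Android}) = 0.38 + 0.16 + 0.12 = 0.66; P(Browser=Edge, OS ∈ {macOS, Linux, Android}) = 0.08 + 0.02 + 0.01 = 0.11.
P(Browser=Edge | OS ∈ {macOS, Linux, Android}) = 0.11/0.66 = 0.16667.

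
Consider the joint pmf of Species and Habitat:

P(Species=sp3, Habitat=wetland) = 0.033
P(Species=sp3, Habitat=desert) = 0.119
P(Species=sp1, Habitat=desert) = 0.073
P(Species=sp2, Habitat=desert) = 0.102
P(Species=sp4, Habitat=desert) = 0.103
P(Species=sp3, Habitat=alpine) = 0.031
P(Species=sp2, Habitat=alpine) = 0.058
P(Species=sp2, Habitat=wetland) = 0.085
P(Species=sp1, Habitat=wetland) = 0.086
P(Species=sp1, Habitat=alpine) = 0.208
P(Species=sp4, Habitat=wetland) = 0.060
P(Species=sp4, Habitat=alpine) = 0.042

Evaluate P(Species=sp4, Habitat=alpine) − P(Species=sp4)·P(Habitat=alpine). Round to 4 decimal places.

-0.0275

P(Species=sp4) = 0.060 + 0.103 + 0.042 = 0.205.
P(Habitat=alpine) = 0.208 + 0.058 + 0.031 + 0.042 = 0.339.
P(Species=sp4, Habitat=alpine) − P(Species=sp4)P(Habitat=alpine) = 0.042 − 0.205×0.339 = -0.0275.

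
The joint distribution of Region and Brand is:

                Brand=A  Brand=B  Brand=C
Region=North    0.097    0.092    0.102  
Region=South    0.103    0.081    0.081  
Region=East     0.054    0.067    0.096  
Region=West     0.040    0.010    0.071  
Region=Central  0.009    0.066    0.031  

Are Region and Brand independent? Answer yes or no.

no

P(Region=Central) = 0.106 and P(Brand=B) = 0.316, so their product is 0.03350, but P(Region=Central, Brand=B) = 0.066. Since these differ, Region and Brand are not independent.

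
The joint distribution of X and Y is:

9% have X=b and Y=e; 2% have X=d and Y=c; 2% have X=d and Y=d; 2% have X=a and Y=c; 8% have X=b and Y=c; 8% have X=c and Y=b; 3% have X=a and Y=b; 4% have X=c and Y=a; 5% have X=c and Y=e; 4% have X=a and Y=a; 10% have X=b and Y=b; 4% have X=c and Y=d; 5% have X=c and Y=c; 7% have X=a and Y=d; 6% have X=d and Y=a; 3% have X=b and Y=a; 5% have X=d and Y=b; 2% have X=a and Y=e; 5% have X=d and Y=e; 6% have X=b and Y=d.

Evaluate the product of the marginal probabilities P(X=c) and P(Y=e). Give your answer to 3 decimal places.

0.055

P(X=c) = 0.04 + 0.08 + 0.05 + 0.04 + 0.05 = 0.26.
P(Y=e) = 0.02 + 0.09 + 0.05 + 0.05 = 0.21.
Product: 0.26 × 0.21 = 0.055.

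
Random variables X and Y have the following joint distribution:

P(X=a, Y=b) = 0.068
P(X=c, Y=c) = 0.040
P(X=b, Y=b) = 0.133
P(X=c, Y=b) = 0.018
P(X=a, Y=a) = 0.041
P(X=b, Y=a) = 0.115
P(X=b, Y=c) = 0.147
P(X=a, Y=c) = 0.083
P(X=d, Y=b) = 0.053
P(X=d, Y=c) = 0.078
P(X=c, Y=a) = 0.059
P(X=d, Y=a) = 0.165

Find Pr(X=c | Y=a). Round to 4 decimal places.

0.1553

P(Y=a) = 0.041 + 0.115 + 0.059 + 0.165 = 0.380.
P(X=c | Y=a) = 0.059/0.380 = 0.1553.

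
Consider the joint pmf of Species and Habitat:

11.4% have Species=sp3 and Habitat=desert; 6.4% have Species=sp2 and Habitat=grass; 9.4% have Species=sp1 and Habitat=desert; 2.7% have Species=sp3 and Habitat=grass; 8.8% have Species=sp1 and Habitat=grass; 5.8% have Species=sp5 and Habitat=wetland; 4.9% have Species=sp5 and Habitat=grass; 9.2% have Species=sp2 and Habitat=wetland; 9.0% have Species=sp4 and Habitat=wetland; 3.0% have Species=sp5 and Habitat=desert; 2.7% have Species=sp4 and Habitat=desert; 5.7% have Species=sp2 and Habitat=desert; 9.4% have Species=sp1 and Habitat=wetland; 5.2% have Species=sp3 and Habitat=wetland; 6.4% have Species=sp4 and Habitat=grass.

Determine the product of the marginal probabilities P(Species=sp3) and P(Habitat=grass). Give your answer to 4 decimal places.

0.0564

P(Species=sp3) = 0.027 + 0.052 + 0.114 = 0.193.
P(Habitat=grass) = 0.088 + 0.064 + 0.027 + 0.064 + 0.049 = 0.292.
Product: 0.193 × 0.292 = 0.0564.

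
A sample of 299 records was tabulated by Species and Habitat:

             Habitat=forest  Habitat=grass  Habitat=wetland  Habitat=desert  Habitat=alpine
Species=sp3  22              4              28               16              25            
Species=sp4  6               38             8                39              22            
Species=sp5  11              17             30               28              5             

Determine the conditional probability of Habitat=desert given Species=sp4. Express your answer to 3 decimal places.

0.345

Total with Species=sp4: 6 + 38 + 8 + 39 + 22 = 113.
P(Habitat=desert | Species=sp4) = 39/113 = 0.345.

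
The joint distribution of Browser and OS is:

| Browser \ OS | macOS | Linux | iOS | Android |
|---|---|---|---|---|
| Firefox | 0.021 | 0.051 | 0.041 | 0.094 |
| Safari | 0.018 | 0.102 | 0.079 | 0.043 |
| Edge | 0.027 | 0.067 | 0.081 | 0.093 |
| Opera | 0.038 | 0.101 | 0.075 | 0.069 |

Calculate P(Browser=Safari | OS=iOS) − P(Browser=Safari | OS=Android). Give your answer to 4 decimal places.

P(OS=iOS) = 0.041 + 0.079 + 0.081 + 0.075 = 0.276; P(Browser=Safari | OS=iOS) = 0.079/0.276 = 0.28623.
P(OS=Android) = 0.094 + 0.043 + 0.093 + 0.069 = 0.299; P(Browser=Safari | OS=Android) = 0.043/0.299 = 0.14381.
Difference = 0.1424.

0.1424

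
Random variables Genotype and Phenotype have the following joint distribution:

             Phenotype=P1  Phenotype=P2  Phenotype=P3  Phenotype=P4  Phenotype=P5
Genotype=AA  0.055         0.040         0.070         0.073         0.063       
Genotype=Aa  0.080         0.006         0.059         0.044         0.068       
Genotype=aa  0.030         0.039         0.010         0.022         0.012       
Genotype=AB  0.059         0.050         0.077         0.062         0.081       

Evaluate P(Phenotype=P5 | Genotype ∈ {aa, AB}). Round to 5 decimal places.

0.21041

P(Genotype=aa) = 0.030 + 0.039 + 0.010 + 0.022 + 0.012 = 0.113.
P(Genotype=AB) = 0.059 + 0.050 + 0.077 + 0.062 + 0.081 = 0.329.
P(Genotype ∈ {aa, AB}) = 0.113 + 0.329 = 0.442; P(Phenotype=P5, Genotype ∈ {aa, AB}) = 0.012 + 0.081 = 0.093.
P(Phenotype=P5 | Genotype ∈ {aa, AB}) = 0.093/0.442 = 0.21041.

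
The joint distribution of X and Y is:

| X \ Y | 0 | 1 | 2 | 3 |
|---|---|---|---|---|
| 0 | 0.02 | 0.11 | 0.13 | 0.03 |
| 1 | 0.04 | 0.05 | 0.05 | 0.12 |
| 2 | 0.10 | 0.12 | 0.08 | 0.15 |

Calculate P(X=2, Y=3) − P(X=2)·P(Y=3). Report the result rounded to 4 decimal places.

P(X=2) = 0.10 + 0.12 + 0.08 + 0.15 = 0.45.
P(Y=3) = 0.03 + 0.12 + 0.15 = 0.30.
P(X=2, Y=3) − P(X=2)P(Y=3) = 0.15 − 0.45×0.30 = 0.0150.

0.0150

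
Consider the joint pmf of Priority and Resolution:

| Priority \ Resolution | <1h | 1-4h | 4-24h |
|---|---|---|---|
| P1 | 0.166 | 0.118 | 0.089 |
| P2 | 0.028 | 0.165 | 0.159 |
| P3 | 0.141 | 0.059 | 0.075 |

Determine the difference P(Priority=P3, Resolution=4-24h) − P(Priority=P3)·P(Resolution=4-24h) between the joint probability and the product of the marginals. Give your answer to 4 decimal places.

P(Priority=P3) = 0.141 + 0.059 + 0.075 = 0.275.
P(Resolution=4-24h) = 0.089 + 0.159 + 0.075 = 0.323.
P(Priority=P3, Resolution=4-24h) − P(Priority=P3)P(Resolution=4-24h) = 0.075 − 0.275×0.323 = -0.0138.

-0.0138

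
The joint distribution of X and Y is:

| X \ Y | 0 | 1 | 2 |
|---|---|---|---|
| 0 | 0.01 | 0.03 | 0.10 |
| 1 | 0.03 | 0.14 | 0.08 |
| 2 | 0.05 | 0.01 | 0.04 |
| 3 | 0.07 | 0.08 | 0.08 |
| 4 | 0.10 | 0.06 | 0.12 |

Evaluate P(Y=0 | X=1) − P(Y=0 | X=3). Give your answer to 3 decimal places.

P(X=1) = 0.03 + 0.14 + 0.08 = 0.25; P(Y=0 | X=1) = 0.03/0.25 = 0.1200.
P(X=3) = 0.07 + 0.08 + 0.08 = 0.23; P(Y=0 | X=3) = 0.07/0.23 = 0.3043.
Difference = -0.184.

-0.184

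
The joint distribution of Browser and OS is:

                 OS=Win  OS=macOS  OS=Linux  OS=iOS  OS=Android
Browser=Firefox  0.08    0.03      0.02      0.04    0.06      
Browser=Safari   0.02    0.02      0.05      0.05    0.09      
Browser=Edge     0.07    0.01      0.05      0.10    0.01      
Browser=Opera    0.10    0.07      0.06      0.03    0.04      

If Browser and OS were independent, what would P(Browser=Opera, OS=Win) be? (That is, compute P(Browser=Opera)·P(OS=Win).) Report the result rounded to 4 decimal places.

0.0810

P(Browser=Opera) = 0.10 + 0.07 + 0.06 + 0.03 + 0.04 = 0.30.
P(OS=Win) = 0.08 + 0.02 + 0.07 + 0.10 = 0.27.
Product: 0.30 × 0.27 = 0.0810.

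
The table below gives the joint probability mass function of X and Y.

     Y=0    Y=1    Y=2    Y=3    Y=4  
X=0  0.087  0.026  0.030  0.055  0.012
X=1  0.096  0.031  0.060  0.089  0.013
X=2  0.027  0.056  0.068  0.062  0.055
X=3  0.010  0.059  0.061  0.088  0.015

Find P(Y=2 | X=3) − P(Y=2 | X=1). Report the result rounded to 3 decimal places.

0.054

P(X=3) = 0.010 + 0.059 + 0.061 + 0.088 + 0.015 = 0.233; P(Y=2 | X=3) = 0.061/0.233 = 0.2618.
P(X=1) = 0.096 + 0.031 + 0.060 + 0.089 + 0.013 = 0.289; P(Y=2 | X=1) = 0.060/0.289 = 0.2076.
Difference = 0.054.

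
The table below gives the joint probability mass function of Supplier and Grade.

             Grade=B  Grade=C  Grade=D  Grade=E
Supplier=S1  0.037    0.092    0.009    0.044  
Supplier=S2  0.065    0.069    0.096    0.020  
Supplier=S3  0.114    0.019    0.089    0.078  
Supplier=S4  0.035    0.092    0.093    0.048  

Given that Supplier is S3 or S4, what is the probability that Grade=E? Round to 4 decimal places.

P(Supplier=S3) = 0.114 + 0.019 + 0.089 + 0.078 = 0.300.
P(Supplier=S4) = 0.035 + 0.092 + 0.093 + 0.048 = 0.268.
P(Supplier ∈ {S3, S4}) = 0.300 + 0.268 = 0.568; P(Grade=E, Supplier ∈ {S3, S4}) = 0.078 + 0.048 = 0.126.
P(Grade=E | Supplier ∈ {S3, S4}) = 0.126/0.568 = 0.2218.

0.2218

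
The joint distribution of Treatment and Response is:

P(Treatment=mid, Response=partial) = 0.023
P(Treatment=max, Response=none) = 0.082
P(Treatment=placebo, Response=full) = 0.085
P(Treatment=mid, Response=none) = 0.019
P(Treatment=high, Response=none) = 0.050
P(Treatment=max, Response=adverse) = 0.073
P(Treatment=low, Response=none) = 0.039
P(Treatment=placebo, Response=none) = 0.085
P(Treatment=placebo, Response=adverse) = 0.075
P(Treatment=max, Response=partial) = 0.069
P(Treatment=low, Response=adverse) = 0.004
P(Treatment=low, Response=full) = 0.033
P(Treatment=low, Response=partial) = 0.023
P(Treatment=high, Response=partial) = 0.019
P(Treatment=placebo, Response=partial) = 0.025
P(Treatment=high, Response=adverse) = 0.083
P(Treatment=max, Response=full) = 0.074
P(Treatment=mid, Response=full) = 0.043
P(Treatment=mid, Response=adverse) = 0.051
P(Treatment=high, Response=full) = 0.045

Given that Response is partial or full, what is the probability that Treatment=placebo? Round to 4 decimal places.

P(Response=partial) = 0.025 + 0.023 + 0.023 + 0.019 + 0.069 = 0.159.
P(Response=full) = 0.085 + 0.033 + 0.043 + 0.045 + 0.074 = 0.280.
P(Response ∈ {partial, full}) = 0.159 + 0.280 = 0.439; P(Treatment=placebo, Response ∈ {partial, full}) = 0.025 + 0.085 = 0.110.
P(Treatment=placebo | Response ∈ {partial, full}) = 0.110/0.439 = 0.2506.

0.2506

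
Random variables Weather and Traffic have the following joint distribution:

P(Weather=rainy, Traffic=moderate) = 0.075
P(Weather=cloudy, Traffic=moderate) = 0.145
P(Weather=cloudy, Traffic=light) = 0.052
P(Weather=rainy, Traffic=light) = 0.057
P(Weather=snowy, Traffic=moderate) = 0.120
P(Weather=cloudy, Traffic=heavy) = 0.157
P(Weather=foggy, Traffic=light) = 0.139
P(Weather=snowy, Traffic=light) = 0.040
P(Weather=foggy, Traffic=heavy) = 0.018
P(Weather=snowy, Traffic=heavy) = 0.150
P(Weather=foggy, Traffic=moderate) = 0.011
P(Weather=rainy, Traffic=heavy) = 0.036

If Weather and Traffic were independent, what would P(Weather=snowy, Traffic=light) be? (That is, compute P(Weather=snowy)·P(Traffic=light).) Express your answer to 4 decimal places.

0.0893

P(Weather=snowy) = 0.040 + 0.120 + 0.150 = 0.310.
P(Traffic=light) = 0.052 + 0.057 + 0.040 + 0.139 = 0.288.
Product: 0.310 × 0.288 = 0.0893.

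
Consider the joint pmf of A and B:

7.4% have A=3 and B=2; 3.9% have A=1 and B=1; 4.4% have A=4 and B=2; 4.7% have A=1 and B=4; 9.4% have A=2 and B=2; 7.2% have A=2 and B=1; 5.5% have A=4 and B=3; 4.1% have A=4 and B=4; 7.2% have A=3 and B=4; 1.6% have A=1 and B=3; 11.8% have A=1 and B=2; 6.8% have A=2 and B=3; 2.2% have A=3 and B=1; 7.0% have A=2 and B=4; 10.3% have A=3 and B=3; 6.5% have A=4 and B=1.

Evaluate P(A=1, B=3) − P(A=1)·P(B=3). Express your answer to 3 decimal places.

P(A=1) = 0.039 + 0.118 + 0.016 + 0.047 = 0.220.
P(B=3) = 0.016 + 0.068 + 0.103 + 0.055 = 0.242.
P(A=1, B=3) − P(A=1)P(B=3) = 0.016 − 0.220×0.242 = -0.037.

-0.037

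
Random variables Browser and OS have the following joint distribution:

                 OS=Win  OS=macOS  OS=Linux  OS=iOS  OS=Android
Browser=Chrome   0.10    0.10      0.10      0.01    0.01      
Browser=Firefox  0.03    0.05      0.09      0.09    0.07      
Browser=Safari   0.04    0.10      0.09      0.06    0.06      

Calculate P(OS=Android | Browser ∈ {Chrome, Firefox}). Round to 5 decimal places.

0.12308

P(Browser=Chrome) = 0.10 + 0.10 + 0.10 + 0.01 + 0.01 = 0.32.
P(Browser=Firefox) = 0.03 + 0.05 + 0.09 + 0.09 + 0.07 = 0.33.
P(Browser ∈ {Chrome, Firefox}) = 0.32 + 0.33 = 0.65; P(OS=Android, Browser ∈ {Chrome, Firefox}) = 0.01 + 0.07 = 0.08.
P(OS=Android | Browser ∈ {Chrome, Firefox}) = 0.08/0.65 = 0.12308.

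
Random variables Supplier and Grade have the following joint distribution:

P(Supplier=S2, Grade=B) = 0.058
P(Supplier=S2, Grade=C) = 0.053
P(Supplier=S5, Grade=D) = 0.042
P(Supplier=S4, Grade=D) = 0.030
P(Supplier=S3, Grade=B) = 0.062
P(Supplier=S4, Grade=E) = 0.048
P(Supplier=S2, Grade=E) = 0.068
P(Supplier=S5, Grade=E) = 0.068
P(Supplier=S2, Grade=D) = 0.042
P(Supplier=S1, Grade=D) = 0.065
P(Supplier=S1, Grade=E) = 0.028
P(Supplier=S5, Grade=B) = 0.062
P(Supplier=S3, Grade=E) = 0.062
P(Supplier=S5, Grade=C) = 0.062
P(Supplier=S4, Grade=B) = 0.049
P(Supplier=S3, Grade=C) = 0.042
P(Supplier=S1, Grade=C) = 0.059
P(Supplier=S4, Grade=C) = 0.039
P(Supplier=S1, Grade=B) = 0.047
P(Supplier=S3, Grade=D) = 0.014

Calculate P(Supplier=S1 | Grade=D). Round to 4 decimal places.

P(Grade=D) = 0.065 + 0.042 + 0.014 + 0.030 + 0.042 = 0.193.
P(Supplier=S1 | Grade=D) = 0.065/0.193 = 0.3368.

0.3368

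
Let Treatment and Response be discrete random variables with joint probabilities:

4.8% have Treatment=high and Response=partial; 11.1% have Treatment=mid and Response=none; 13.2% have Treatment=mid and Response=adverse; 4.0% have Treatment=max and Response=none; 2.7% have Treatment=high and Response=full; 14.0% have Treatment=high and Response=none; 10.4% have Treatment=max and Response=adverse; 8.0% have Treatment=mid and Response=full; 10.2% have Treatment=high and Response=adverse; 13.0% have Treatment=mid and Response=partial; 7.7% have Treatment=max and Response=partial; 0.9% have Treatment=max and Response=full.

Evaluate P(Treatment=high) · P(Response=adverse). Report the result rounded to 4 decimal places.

P(Treatment=high) = 0.140 + 0.048 + 0.027 + 0.102 = 0.317.
P(Response=adverse) = 0.132 + 0.102 + 0.104 = 0.338.
Product: 0.317 × 0.338 = 0.1071.

0.1071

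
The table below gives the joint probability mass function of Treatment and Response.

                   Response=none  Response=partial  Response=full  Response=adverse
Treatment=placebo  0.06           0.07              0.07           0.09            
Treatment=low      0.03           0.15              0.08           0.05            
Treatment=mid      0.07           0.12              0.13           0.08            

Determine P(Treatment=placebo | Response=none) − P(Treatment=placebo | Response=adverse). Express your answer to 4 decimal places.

P(Response=none) = 0.06 + 0.03 + 0.07 = 0.16; P(Treatment=placebo | Response=none) = 0.06/0.16 = 0.37500.
P(Response=adverse) = 0.09 + 0.05 + 0.08 = 0.22; P(Treatment=placebo | Response=adverse) = 0.09/0.22 = 0.40909.
Difference = -0.0341.

-0.0341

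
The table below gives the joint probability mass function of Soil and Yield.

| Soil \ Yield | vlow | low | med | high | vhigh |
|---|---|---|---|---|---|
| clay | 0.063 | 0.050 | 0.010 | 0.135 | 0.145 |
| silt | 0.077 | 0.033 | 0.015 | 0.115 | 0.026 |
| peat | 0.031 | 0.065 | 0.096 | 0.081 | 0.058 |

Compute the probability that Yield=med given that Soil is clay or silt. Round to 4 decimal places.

P(Soil=clay) = 0.063 + 0.050 + 0.010 + 0.135 + 0.145 = 0.403.
P(Soil=silt) = 0.077 + 0.033 + 0.015 + 0.115 + 0.026 = 0.266.
P(Soil ∈ {clay, silt}) = 0.403 + 0.266 = 0.669; P(Yield=med, Soil ∈ {clay, silt}) = 0.010 + 0.015 = 0.025.
P(Yield=med | Soil ∈ {clay, silt}) = 0.025/0.669 = 0.0374.

0.0374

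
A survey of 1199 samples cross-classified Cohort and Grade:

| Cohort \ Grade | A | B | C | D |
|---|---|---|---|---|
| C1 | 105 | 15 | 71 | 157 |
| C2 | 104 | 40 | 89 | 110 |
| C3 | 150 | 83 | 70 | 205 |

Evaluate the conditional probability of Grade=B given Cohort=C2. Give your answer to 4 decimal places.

0.1166

Total with Cohort=C2: 104 + 40 + 89 + 110 = 343.
P(Grade=B | Cohort=C2) = 40/343 = 0.1166.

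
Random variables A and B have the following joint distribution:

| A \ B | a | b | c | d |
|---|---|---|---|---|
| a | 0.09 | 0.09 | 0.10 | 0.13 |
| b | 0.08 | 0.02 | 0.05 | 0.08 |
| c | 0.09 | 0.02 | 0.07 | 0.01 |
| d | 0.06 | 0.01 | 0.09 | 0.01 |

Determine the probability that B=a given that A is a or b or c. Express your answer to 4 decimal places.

P(A=a) = 0.09 + 0.09 + 0.10 + 0.13 = 0.41.
P(A=b) = 0.08 + 0.02 + 0.05 + 0.08 = 0.23.
P(A=c) = 0.09 + 0.02 + 0.07 + 0.01 = 0.19.
P(A ∈ {a, b, c}) = 0.41 + 0.23 + 0.19 = 0.83; P(B=a, A ∈ {a, b, c}) = 0.09 + 0.08 + 0.09 = 0.26.
P(B=a | A ∈ {a, b, c}) = 0.26/0.83 = 0.3133.

0.3133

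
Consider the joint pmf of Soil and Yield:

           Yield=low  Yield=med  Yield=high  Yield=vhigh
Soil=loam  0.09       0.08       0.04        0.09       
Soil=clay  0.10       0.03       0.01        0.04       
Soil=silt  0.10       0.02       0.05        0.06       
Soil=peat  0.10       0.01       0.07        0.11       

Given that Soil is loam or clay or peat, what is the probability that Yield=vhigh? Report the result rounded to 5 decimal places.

0.31169

P(Soil=loam) = 0.09 + 0.08 + 0.04 + 0.09 = 0.30.
P(Soil=clay) = 0.10 + 0.03 + 0.01 + 0.04 = 0.18.
P(Soil=peat) = 0.10 + 0.01 + 0.07 + 0.11 = 0.29.
P(Soil ∈ {loam, clay, peat}) = 0.30 + 0.18 + 0.29 = 0.77; P(Yield=vhigh, Soil ∈ {loam, clay, peat}) = 0.09 + 0.04 + 0.11 = 0.24.
P(Yield=vhigh | Soil ∈ {loam, clay, peat}) = 0.24/0.77 = 0.31169.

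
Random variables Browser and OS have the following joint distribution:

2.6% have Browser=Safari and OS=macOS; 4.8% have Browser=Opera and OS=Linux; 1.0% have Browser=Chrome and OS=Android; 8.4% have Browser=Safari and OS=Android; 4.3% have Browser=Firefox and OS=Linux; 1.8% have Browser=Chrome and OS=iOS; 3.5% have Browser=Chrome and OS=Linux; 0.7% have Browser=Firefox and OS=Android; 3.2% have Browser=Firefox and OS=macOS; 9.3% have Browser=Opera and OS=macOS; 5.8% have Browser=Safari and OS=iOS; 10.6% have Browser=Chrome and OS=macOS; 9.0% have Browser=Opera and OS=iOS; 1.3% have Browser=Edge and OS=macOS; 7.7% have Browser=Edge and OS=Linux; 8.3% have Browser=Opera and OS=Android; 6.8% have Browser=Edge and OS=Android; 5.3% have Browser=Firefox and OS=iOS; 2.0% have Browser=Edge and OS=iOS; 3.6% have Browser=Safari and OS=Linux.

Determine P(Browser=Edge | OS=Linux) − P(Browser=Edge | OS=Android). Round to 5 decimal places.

0.05233

P(OS=Linux) = 0.035 + 0.043 + 0.036 + 0.077 + 0.048 = 0.239; P(Browser=Edge | OS=Linux) = 0.077/0.239 = 0.322176.
P(OS=Android) = 0.010 + 0.007 + 0.084 + 0.068 + 0.083 = 0.252; P(Browser=Edge | OS=Android) = 0.068/0.252 = 0.269841.
Difference = 0.05233.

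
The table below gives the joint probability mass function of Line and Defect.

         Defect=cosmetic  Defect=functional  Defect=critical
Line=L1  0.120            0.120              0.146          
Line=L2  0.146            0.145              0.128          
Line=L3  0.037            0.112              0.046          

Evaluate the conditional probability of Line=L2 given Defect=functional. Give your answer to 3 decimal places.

P(Defect=functional) = 0.120 + 0.145 + 0.112 = 0.377.
P(Line=L2 | Defect=functional) = 0.145/0.377 = 0.385.

0.385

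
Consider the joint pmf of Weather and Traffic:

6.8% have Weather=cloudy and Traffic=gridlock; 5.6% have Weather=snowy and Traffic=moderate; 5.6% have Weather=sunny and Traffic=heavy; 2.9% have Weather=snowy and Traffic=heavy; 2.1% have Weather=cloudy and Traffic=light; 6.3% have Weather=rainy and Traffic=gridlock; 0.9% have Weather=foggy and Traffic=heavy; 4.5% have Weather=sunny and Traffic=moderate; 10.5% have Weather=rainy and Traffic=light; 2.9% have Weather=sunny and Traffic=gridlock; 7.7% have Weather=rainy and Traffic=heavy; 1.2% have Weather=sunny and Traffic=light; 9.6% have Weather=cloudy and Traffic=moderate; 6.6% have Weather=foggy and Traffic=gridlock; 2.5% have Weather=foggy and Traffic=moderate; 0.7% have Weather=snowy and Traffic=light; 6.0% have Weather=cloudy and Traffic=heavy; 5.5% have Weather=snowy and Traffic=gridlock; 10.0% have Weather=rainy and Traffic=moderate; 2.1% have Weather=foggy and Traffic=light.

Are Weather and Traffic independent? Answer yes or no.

no

P(Weather=rainy) = 0.345 and P(Traffic=light) = 0.166, so their product is 0.05727, but P(Weather=rainy, Traffic=light) = 0.105. Since these differ, Weather and Traffic are not independent.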